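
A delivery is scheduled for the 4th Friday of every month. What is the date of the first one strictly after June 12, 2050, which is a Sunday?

June 24, 2050

June 2050 starts on a Wednesday; its first Friday is the 3rd, so the 4th Friday is the 24th — June 24, 2050.
June 24, 2050 is after June 12, 2050, so that is the next one.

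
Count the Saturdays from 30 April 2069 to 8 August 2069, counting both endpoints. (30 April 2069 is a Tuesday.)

30 April 2069 is a Tuesday; the first Saturday on or after it is 4 May 2069 (4 days later).
From 4 May 2069 to 8 August 2069: 27 + 30 + 31 + 8 = 96 days (rest of May, June, July, August).
96 ÷ 7 = 13 full weeks with remainder 5, so 13 more Saturdays after the first → 14.

14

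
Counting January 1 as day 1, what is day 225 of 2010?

January has 31 days (225 − 31 = 194 remain).
February has 28 days (194 − 28 = 166 remain).
March has 31 days (166 − 31 = 135 remain).
April has 30 days (135 − 30 = 105 remain).
May has 31 days (105 − 31 = 74 remain).
June has 30 days (74 − 30 = 44 remain).
July has 31 days (44 − 31 = 13 remain).
13 into August → August 13.

13 August 2010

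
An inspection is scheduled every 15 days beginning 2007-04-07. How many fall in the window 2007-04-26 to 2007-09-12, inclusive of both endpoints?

9

Occurrences land 15·i days after 2007-04-07 for i = 0, 1, 2, …
2007-04-26 is 19 days after the start; 19 ÷ 15 = 1 remainder 4; since the remainder is 4, round up to i = 2. First occurrence in the window: #3 on 2007-05-07 (2×15 = 30 days in).
2007-09-12 is 158 days after the start; 158 ÷ 15 = 10 remainder 8. Last occurrence in the window: #11 on 2007-09-04.
Occurrences #3 through #11: 9 in total.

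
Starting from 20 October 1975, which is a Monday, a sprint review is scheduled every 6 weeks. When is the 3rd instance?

12 January 1976

The 3rd occurrence is 2 intervals after the first: 2 × 42 = 84 days after 20 October 1975.
October has 31 days — 11 days to the end of October leaves 73.
November has 30 days (43 left).
December has 31 days (12 left).
12 days into January → 12 January 1976.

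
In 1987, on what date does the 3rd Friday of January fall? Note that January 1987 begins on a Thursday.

January 16, 1987

January 1987 begins on a Thursday, so the first Friday is January 2 (1 day later).
The 3rd Friday is 2 weeks later: 2 + 14 = 16.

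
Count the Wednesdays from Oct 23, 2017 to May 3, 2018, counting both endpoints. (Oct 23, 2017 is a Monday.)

Oct 23, 2017 is a Monday; the first Wednesday on or after it is Oct 25, 2017 (2 days later).
From Oct 25, 2017 to May 3, 2018: 6 + 30 + 31 + 31 + 28 + 31 + 30 + 3 = 190 days (rest of Oct, Nov, Dec, Jan, Feb, Mar, Apr, May).
190 ÷ 7 = 27 full weeks with remainder 1, so 27 more Wednesdays after the first → 28.

28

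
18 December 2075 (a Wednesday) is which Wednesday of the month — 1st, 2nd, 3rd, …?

3rd

Day 18 falls in week ⌈18/7⌉ of the month.
Days 1–7 hold the 1st Wednesday, 8–14 the 2nd, 15–21 the 3rd, 22–28 the 4th, 29–31 the 5th.
18 is in the range for the 3rd.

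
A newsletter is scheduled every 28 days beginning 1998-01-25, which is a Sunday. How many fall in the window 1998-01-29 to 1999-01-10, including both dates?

12

Occurrences land 28·i days after 1998-01-25 for i = 0, 1, 2, …
1998-01-29 is 4 days after the start; 4 ÷ 28 = 0 remainder 4; since the remainder is 4, round up to i = 1. First occurrence in the window: #2 on 1998-02-22 (1×28 = 28 days in).
1999-01-10 is 350 days after the start; 350 ÷ 28 = 12 remainder 14. Last occurrence in the window: #13 on 1998-12-27.
Occurrences #2 through #13: 12 in total.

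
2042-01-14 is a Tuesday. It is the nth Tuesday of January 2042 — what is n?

2nd

Day 14 falls in week ⌈14/7⌉ of the month.
Days 1–7 hold the 1st Tuesday, 8–14 the 2nd, 15–21 the 3rd, 22–28 the 4th, 29–31 the 5th.
14 is in the range for the 2nd.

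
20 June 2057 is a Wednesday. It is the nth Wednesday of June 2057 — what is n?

Day 20 falls in week ⌈20/7⌉ of the month.
Days 1–7 hold the 1st Wednesday, 8–14 the 2nd, 15–21 the 3rd, 22–28 the 4th, 29–31 the 5th.
20 is in the range for the 3rd.

3rd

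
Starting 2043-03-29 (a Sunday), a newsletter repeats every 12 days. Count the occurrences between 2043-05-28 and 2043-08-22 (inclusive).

Occurrences land 12·i days after 2043-03-29 for i = 0, 1, 2, …
2043-05-28 is 60 days after the start; 60 ÷ 12 = 5 remainder 0. First occurrence in the window: #6 on 2043-05-28 (5×12 = 60 days in).
2043-08-22 is 146 days after the start; 146 ÷ 12 = 12 remainder 2. Last occurrence in the window: #13 on 2043-08-20.
Occurrences #6 through #13: 8 in total.

8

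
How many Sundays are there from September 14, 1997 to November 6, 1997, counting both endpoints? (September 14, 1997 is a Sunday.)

September 14, 1997 is a Sunday; the first Sunday on or after it is September 14, 1997.
From September 14, 1997 to November 6, 1997: 16 + 31 + 6 = 53 days (rest of September, October, November).
53 ÷ 7 = 7 full weeks with remainder 4, so 7 more Sundays after the first → 8.

8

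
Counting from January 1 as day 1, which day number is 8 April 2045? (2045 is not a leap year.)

98

Days in months before April: 31 + 28 + 31 = 90.
Plus 8 days into April → day 98.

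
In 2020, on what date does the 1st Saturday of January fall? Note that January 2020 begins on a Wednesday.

January 2020 begins on a Wednesday, so the first Saturday is January 4 (3 days later).

January 4, 2020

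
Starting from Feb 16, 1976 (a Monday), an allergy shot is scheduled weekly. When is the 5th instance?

The 5th occurrence is 4 intervals after the first: 4 × 7 = 28 days after Feb 16, 1976.
Feb has 29 days — 13 days to the end of Feb leaves 15.
15 days into Mar → Mar 15, 1976.

Mar 15, 1976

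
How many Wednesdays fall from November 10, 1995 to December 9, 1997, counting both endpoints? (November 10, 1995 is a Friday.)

108

November 10, 1995 is a Friday; the first Wednesday on or after it is November 15, 1995 (5 days later).
From November 15, 1995 to December 9, 1997: 46 + 366 + 343 = 755 days (rest of 1995, 1996, to December 9, 1997 in 1997).
755 ÷ 7 = 107 full weeks with remainder 6, so 107 more Wednesdays after the first → 108.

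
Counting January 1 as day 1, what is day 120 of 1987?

April 30, 1987

January has 31 days (120 − 31 = 89 remain).
February has 28 days (89 − 28 = 61 remain).
March has 31 days (61 − 31 = 30 remain).
30 into April → April 30.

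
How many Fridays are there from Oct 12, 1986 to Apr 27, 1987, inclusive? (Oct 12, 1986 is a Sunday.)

Oct 12, 1986 is a Sunday; the first Friday on or after it is Oct 17, 1986 (5 days later).
From Oct 17, 1986 to Apr 27, 1987: 14 + 30 + 31 + 31 + 28 + 31 + 27 = 192 days (rest of Oct, Nov, Dec, Jan, Feb, Mar, Apr).
192 ÷ 7 = 27 full weeks with remainder 3, so 27 more Fridays after the first → 28.

28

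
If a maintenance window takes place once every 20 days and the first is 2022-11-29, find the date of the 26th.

2024-04-12

The 26th occurrence is 25 intervals after the first: 25 × 20 = 500 days after 2022-11-29.
November has 30 days — 1 day to the end of November leaves 499.
From end of November to end of 2022 is 31 days (468 left).
2023 has 365 days (103 left).
January has 31 days (72 left).
February has 29 days (43 left).
March has 31 days (12 left).
12 days into April → 2024-04-12.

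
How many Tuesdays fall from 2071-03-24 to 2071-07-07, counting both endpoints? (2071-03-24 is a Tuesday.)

16

2071-03-24 is a Tuesday; the first Tuesday on or after it is 2071-03-24.
From 2071-03-24 to 2071-07-07: 7 + 30 + 31 + 30 + 7 = 105 days (rest of March, April, May, June, July).
105 ÷ 7 = 15 full weeks with remainder 0, so 15 more Tuesdays after the first → 16.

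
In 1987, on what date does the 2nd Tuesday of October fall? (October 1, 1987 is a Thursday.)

October 1987 begins on a Thursday, so the first Tuesday is October 6 (5 days later).
The 2nd Tuesday is 1 weeks later: 6 + 7 = 13.

1987-10-13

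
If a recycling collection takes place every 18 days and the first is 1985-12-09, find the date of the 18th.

The 18th occurrence is 17 intervals after the first: 17 × 18 = 306 days after 1985-12-09.
December has 31 days — 22 days to the end of December leaves 284.
January has 31 days (253 left).
February has 28 days (225 left).
March has 31 days (194 left).
April has 30 days (164 left).
May has 31 days (133 left).
June has 30 days (103 left).
July has 31 days (72 left).
August has 31 days (41 left).
September has 30 days (11 left).
11 days into October → 1986-10-11.

1986-10-11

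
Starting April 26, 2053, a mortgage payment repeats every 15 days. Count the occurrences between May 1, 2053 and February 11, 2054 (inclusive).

19

Occurrences land 15·i days after April 26, 2053 for i = 0, 1, 2, …
May 1, 2053 is 5 days after the start; 5 ÷ 15 = 0 remainder 5; since the remainder is 5, round up to i = 1. First occurrence in the window: #2 on May 11, 2053 (1×15 = 15 days in).
February 11, 2054 is 291 days after the start; 291 ÷ 15 = 19 remainder 6. Last occurrence in the window: #20 on February 5, 2054.
Occurrences #2 through #20: 19 in total.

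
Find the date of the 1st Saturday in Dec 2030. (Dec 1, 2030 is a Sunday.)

Dec 2030 begins on a Sunday, so the first Saturday is Dec 7 (6 days later).

Dec 7, 2030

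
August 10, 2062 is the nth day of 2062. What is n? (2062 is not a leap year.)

Days in months before August: 31 + 28 + 31 + 30 + 31 + 30 + 31 = 212.
Plus 10 days into August → day 222.

222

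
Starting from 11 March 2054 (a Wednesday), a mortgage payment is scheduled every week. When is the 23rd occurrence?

The 23rd occurrence is 22 intervals after the first: 22 × 7 = 154 days after 11 March 2054.
March has 31 days — 20 days to the end of March leaves 134.
April has 30 days (104 left).
May has 31 days (73 left).
June has 30 days (43 left).
July has 31 days (12 left).
12 days into August → 12 August 2054.

12 August 2054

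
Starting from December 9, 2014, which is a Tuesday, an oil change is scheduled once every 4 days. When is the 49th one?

The 49th occurrence is 48 intervals after the first: 48 × 4 = 192 days after December 9, 2014.
December has 31 days — 22 days to the end of December leaves 170.
January has 31 days (139 left).
February has 28 days (111 left).
March has 31 days (80 left).
April has 30 days (50 left).
May has 31 days (19 left).
19 days into June → June 19, 2015.

June 19, 2015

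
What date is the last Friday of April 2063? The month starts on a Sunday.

27 April 2063

April 2063 begins on a Sunday, so the first Friday is April 6 (5 days later).
April 2063 has 30 days. Adding weeks: 6, 13, 20, 27 — the last one ≤ 30 is the 27th.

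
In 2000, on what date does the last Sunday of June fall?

2000-06-25

The first Sunday of June 2000 is June 4.
June 2000 has 30 days. Adding weeks: 4, 11, 18, 25 — the last one ≤ 30 is the 25th.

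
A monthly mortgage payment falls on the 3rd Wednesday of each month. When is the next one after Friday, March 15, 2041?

March 2041 starts on a Friday; its first Wednesday is the 6th, so the 3rd Wednesday is the 20th — March 20, 2041.
March 20, 2041 is after March 15, 2041, so that is the next one.

March 20, 2041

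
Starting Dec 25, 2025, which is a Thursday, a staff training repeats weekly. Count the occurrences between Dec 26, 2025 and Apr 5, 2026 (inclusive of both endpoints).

14

Occurrences land 7·i days after Dec 25, 2025 for i = 0, 1, 2, …
Dec 26, 2025 is 1 day after the start; 1 ÷ 7 = 0 remainder 1; since the remainder is 1, round up to i = 1. First occurrence in the window: #2 on Jan 1, 2026 (1×7 = 7 days in).
Apr 5, 2026 is 101 days after the start; 101 ÷ 7 = 14 remainder 3. Last occurrence in the window: #15 on Apr 2, 2026.
Occurrences #2 through #15: 14 in total.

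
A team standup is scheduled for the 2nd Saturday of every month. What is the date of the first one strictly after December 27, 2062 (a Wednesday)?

January 13, 2063

December 2062 starts on a Friday; its first Saturday is the 2nd, so the 2nd Saturday is the 9th — December 9, 2062.
That is not after December 27, 2062, so look at January 2063.
January 2063 starts on a Monday; its first Saturday is the 6th, so the 2nd Saturday is the 13th — January 13, 2063.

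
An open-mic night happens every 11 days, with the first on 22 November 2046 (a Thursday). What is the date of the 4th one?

The 4th occurrence is 3 intervals after the first: 3 × 11 = 33 days after 22 November 2046.
November has 30 days — 8 days to the end of November leaves 25.
25 days into December → 25 December 2046.

25 December 2046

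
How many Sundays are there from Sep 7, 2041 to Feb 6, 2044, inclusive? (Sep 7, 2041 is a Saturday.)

126

Sep 7, 2041 is a Saturday; the first Sunday on or after it is Sep 8, 2041 (1 day later).
From Sep 8, 2041 to Feb 6, 2044: 114 + 365 + 365 + 37 = 881 days (rest of 2041, 2042, 2043, to Feb 6, 2044 in 2044).
881 ÷ 7 = 125 full weeks with remainder 6, so 125 more Sundays after the first → 126.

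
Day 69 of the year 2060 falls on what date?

9 March 2060

January has 31 days (69 − 31 = 38 remain).
February has 29 days (38 − 29 = 9 remain).
9 into March → March 9.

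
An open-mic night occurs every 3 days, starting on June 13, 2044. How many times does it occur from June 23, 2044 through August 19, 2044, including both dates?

19

Occurrences land 3·i days after June 13, 2044 for i = 0, 1, 2, …
June 23, 2044 is 10 days after the start; 10 ÷ 3 = 3 remainder 1; since the remainder is 1, round up to i = 4. First occurrence in the window: #5 on June 25, 2044 (4×3 = 12 days in).
August 19, 2044 is 67 days after the start; 67 ÷ 3 = 22 remainder 1. Last occurrence in the window: #23 on August 18, 2044.
Occurrences #5 through #23: 19 in total.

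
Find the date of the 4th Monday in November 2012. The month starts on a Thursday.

26 November 2012

November 2012 begins on a Thursday, so the first Monday is November 5 (4 days later).
The 4th Monday is 3 weeks later: 5 + 21 = 26.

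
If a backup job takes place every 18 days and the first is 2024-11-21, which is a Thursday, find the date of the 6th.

2025-02-19

The 6th occurrence is 5 intervals after the first: 5 × 18 = 90 days after 2024-11-21.
November has 30 days — 9 days to the end of November leaves 81.
December has 31 days (50 left).
January has 31 days (19 left).
19 days into February → 2025-02-19.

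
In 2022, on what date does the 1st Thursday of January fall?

January 2022 begins on a Saturday, so the first Thursday is January 6 (5 days later).

2022-01-06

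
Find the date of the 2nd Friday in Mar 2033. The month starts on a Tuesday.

Mar 11, 2033

Mar 2033 begins on a Tuesday, so the first Friday is Mar 4 (3 days later).
The 2nd Friday is 1 weeks later: 4 + 7 = 11.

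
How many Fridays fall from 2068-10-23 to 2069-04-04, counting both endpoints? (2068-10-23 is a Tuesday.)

2068-10-23 is a Tuesday; the first Friday on or after it is 2068-10-26 (3 days later).
From 2068-10-26 to 2069-04-04: 5 + 30 + 31 + 31 + 28 + 31 + 4 = 160 days (rest of October, November, December, January, February, March, April).
160 ÷ 7 = 22 full weeks with remainder 6, so 22 more Fridays after the first → 23.

23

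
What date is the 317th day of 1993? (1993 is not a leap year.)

November 13, 1993

January has 31 days (317 − 31 = 286 remain).
February has 28 days (286 − 28 = 258 remain).
March has 31 days (258 − 31 = 227 remain).
April has 30 days (227 − 30 = 197 remain).
May has 31 days (197 − 31 = 166 remain).
June has 30 days (166 − 30 = 136 remain).
July has 31 days (136 − 31 = 105 remain).
August has 31 days (105 − 31 = 74 remain).
September has 30 days (74 − 30 = 44 remain).
October has 31 days (44 − 31 = 13 remain).
13 into November → November 13.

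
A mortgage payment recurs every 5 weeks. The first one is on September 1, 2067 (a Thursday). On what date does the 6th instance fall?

The 6th occurrence is 5 intervals after the first: 5 × 35 = 175 days after September 1, 2067.
September has 30 days — 29 days to the end of September leaves 146.
October has 31 days (115 left).
November has 30 days (85 left).
December has 31 days (54 left).
January has 31 days (23 left).
23 days into February → February 23, 2068.

February 23, 2068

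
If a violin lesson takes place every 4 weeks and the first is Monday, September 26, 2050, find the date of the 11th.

July 3, 2051

The 11th occurrence is 10 intervals after the first: 10 × 28 = 280 days after September 26, 2050.
September has 30 days — 4 days to the end of September leaves 276.
October has 31 days (245 left).
November has 30 days (215 left).
December has 31 days (184 left).
January has 31 days (153 left).
February has 28 days (125 left).
March has 31 days (94 left).
April has 30 days (64 left).
May has 31 days (33 left).
June has 30 days (3 left).
3 days into July → July 3, 2051.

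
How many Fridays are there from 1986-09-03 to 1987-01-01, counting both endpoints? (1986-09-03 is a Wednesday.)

17

1986-09-03 is a Wednesday; the first Friday on or after it is 1986-09-05 (2 days later).
From 1986-09-05 to 1987-01-01: 25 + 31 + 30 + 31 + 1 = 118 days (rest of September, October, November, December, January).
118 ÷ 7 = 16 full weeks with remainder 6, so 16 more Fridays after the first → 17.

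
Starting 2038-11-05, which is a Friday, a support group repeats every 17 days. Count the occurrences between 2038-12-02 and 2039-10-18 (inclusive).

Occurrences land 17·i days after 2038-11-05 for i = 0, 1, 2, …
2038-12-02 is 27 days after the start; 27 ÷ 17 = 1 remainder 10; since the remainder is 10, round up to i = 2. First occurrence in the window: #3 on 2038-12-09 (2×17 = 34 days in).
2039-10-18 is 347 days after the start; 347 ÷ 17 = 20 remainder 7. Last occurrence in the window: #21 on 2039-10-11.
Occurrences #3 through #21: 19 in total.

19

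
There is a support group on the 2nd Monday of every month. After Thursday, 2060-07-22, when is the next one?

July 2060 starts on a Thursday; its first Monday is the 5th, so the 2nd Monday is the 12th — 2060-07-12.
That is not after 2060-07-22, so look at August 2060.
August 2060 starts on a Sunday; its first Monday is the 2nd, so the 2nd Monday is the 9th — 2060-08-09.

2060-08-09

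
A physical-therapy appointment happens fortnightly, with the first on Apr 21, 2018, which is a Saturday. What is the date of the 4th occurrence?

The 4th occurrence is 3 intervals after the first: 3 × 14 = 42 days after Apr 21, 2018.
Apr has 30 days — 9 days to the end of Apr leaves 33.
May has 31 days (2 left).
2 days into Jun → Jun 2, 2018.

Jun 2, 2018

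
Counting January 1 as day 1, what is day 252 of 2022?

January has 31 days (252 − 31 = 221 remain).
February has 28 days (221 − 28 = 193 remain).
March has 31 days (193 − 31 = 162 remain).
April has 30 days (162 − 30 = 132 remain).
May has 31 days (132 − 31 = 101 remain).
June has 30 days (101 − 30 = 71 remain).
July has 31 days (71 − 31 = 40 remain).
August has 31 days (40 − 31 = 9 remain).
9 into September → September 9.

2022-09-09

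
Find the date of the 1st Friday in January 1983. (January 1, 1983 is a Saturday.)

7 January 1983

January 1983 begins on a Saturday, so the first Friday is January 7 (6 days later).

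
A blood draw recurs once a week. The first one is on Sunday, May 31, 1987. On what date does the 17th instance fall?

Sep 20, 1987

The 17th occurrence is 16 intervals after the first: 16 × 7 = 112 days after May 31, 1987.
May has 31 days — 0 days to the end of May leaves 112.
Jun has 30 days (82 left).
Jul has 31 days (51 left).
Aug has 31 days (20 left).
20 days into Sep → Sep 20, 1987.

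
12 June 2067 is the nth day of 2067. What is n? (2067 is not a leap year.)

Days in months before June: 31 + 28 + 31 + 30 + 31 = 151.
Plus 12 days into June → day 163.

163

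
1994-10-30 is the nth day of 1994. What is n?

303

Days in months before October: 31 + 28 + 31 + 30 + 31 + 30 + 31 + 31 + 30 = 273.
Plus 30 days into October → day 303.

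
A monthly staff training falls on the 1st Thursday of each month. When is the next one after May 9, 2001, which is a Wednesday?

Jun 7, 2001

May 2001 starts on a Tuesday, so its 1st Thursday is May 3, 2001 (2 days in).
That is not after May 9, 2001, so look at Jun 2001.
Jun 2001 starts on a Friday, so its 1st Thursday is Jun 7, 2001 (6 days in).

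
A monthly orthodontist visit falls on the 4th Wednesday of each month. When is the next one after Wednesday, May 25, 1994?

Jun 22, 1994

May 1994 starts on a Sunday; its first Wednesday is the 4th, so the 4th Wednesday is the 25th — May 25, 1994.
That is not after May 25, 1994, so look at Jun 1994.
Jun 1994 starts on a Wednesday; its first Wednesday is the 1st, so the 4th Wednesday is the 22nd — Jun 22, 1994.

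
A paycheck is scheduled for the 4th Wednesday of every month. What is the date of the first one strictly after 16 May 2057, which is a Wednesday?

23 May 2057

May 2057 starts on a Tuesday; its first Wednesday is the 2nd, so the 4th Wednesday is the 23rd — 23 May 2057.
23 May 2057 is after 16 May 2057, so that is the next one.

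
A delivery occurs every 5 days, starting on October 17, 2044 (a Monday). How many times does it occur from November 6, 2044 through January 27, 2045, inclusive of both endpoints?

17

Occurrences land 5·i days after October 17, 2044 for i = 0, 1, 2, …
November 6, 2044 is 20 days after the start; 20 ÷ 5 = 4 remainder 0. First occurrence in the window: #5 on November 6, 2044 (4×5 = 20 days in).
January 27, 2045 is 102 days after the start; 102 ÷ 5 = 20 remainder 2. Last occurrence in the window: #21 on January 25, 2045.
Occurrences #5 through #21: 17 in total.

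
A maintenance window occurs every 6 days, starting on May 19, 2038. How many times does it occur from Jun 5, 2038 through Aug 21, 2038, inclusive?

13

Occurrences land 6·i days after May 19, 2038 for i = 0, 1, 2, …
Jun 5, 2038 is 17 days after the start; 17 ÷ 6 = 2 remainder 5; since the remainder is 5, round up to i = 3. First occurrence in the window: #4 on Jun 6, 2038 (3×6 = 18 days in).
Aug 21, 2038 is 94 days after the start; 94 ÷ 6 = 15 remainder 4. Last occurrence in the window: #16 on Aug 17, 2038.
Occurrences #4 through #16: 13 in total.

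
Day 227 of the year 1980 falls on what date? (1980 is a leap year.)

January has 31 days (227 − 31 = 196 remain).
February has 29 days (196 − 29 = 167 remain).
March has 31 days (167 − 31 = 136 remain).
April has 30 days (136 − 30 = 106 remain).
May has 31 days (106 − 31 = 75 remain).
June has 30 days (75 − 30 = 45 remain).
July has 31 days (45 − 31 = 14 remain).
14 into August → August 14.

14 August 1980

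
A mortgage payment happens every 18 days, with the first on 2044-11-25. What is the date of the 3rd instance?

The 3rd occurrence is 2 intervals after the first: 2 × 18 = 36 days after 2044-11-25.
November has 30 days — 5 days to the end of November leaves 31.
31 days into December → 2044-12-31.

2044-12-31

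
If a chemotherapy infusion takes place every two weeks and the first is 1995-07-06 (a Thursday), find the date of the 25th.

The 25th occurrence is 24 intervals after the first: 24 × 14 = 336 days after 1995-07-06.
July has 31 days — 25 days to the end of July leaves 311.
August has 31 days (280 left).
September has 30 days (250 left).
October has 31 days (219 left).
November has 30 days (189 left).
December has 31 days (158 left).
January has 31 days (127 left).
February has 29 days (98 left).
March has 31 days (67 left).
April has 30 days (37 left).
May has 31 days (6 left).
6 days into June → 1996-06-06.

1996-06-06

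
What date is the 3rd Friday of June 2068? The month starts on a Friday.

15 June 2068

June 2068 begins on a Friday, so the first Friday is June 1.
The 3rd Friday is 2 weeks later: 1 + 14 = 15.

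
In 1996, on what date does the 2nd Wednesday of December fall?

December 1996 begins on a Sunday, so the first Wednesday is December 4 (3 days later).
The 2nd Wednesday is 1 weeks later: 4 + 7 = 11.

11 December 1996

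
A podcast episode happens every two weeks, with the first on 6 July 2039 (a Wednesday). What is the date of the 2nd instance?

20 July 2039

The 2nd occurrence is 1 interval after the first: 1 × 14 = 14 days after 6 July 2039.
14 days later is 20 July 2039.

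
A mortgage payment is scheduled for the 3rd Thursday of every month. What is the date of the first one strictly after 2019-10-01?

October 2019 starts on a Tuesday; its first Thursday is the 3rd, so the 3rd Thursday is the 17th — 2019-10-17.
2019-10-17 is after 2019-10-01, so that is the next one.

2019-10-17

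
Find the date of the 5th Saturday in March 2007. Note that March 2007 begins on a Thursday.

March 2007 begins on a Thursday, so the first Saturday is March 3 (2 days later).
The 5th Saturday is 4 weeks later: 3 + 28 = 31.

31 March 2007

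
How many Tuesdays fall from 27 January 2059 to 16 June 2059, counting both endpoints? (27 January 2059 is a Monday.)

20

27 January 2059 is a Monday; the first Tuesday on or after it is 28 January 2059 (1 day later).
From 28 January 2059 to 16 June 2059: 3 + 28 + 31 + 30 + 31 + 16 = 139 days (rest of January, February, March, April, May, June).
139 ÷ 7 = 19 full weeks with remainder 6, so 19 more Tuesdays after the first → 20.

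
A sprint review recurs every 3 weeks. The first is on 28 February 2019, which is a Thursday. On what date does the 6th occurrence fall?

13 June 2019

The 6th occurrence is 5 intervals after the first: 5 × 21 = 105 days after 28 February 2019.
February has 28 days — 0 days to the end of February leaves 105.
March has 31 days (74 left).
April has 30 days (44 left).
May has 31 days (13 left).
13 days into June → 13 June 2019.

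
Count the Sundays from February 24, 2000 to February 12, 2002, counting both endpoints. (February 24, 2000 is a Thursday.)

February 24, 2000 is a Thursday; the first Sunday on or after it is February 27, 2000 (3 days later).
From February 27, 2000 to February 12, 2002: 308 + 365 + 43 = 716 days (rest of 2000, 2001, to February 12, 2002 in 2002).
716 ÷ 7 = 102 full weeks with remainder 2, so 102 more Sundays after the first → 103.

103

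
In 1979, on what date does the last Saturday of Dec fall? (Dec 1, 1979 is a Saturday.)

Dec 1979 begins on a Saturday, so the first Saturday is Dec 1.
Dec 1979 has 31 days. Adding weeks: 1, 8, 15, 22, 29 — the last one ≤ 31 is the 29th.

Dec 29, 1979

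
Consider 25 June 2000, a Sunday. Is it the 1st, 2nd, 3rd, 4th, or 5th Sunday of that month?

Day 25 falls in week ⌈25/7⌉ of the month.
Days 1–7 hold the 1st Sunday, 8–14 the 2nd, 15–21 the 3rd, 22–28 the 4th, 29–31 the 5th.
25 is in the range for the 4th.

4th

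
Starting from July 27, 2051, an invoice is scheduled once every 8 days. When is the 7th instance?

The 7th occurrence is 6 intervals after the first: 6 × 8 = 48 days after July 27, 2051.
July has 31 days — 4 days to the end of July leaves 44.
August has 31 days (13 left).
13 days into September → September 13, 2051.

September 13, 2051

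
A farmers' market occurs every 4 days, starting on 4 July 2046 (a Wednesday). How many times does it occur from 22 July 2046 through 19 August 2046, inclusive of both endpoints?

Occurrences land 4·i days after 4 July 2046 for i = 0, 1, 2, …
22 July 2046 is 18 days after the start; 18 ÷ 4 = 4 remainder 2; since the remainder is 2, round up to i = 5. First occurrence in the window: #6 on 24 July 2046 (5×4 = 20 days in).
19 August 2046 is 46 days after the start; 46 ÷ 4 = 11 remainder 2. Last occurrence in the window: #12 on 17 August 2046.
Occurrences #6 through #12: 7 in total.

7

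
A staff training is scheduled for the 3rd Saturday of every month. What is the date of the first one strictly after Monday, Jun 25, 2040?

Jul 21, 2040

Jun 2040 starts on a Friday; its first Saturday is the 2nd, so the 3rd Saturday is the 16th — Jun 16, 2040.
That is not after Jun 25, 2040, so look at Jul 2040.
Jul 2040 starts on a Sunday; its first Saturday is the 7th, so the 3rd Saturday is the 21st — Jul 21, 2040.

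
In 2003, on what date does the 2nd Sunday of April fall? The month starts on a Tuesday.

2003-04-13

April 2003 begins on a Tuesday, so the first Sunday is April 6 (5 days later).
The 2nd Sunday is 1 weeks later: 6 + 7 = 13.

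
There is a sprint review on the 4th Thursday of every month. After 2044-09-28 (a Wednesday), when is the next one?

September 2044 starts on a Thursday; its first Thursday is the 1st, so the 4th Thursday is the 22nd — 2044-09-22.
That is not after 2044-09-28, so look at October 2044.
October 2044 starts on a Saturday; its first Thursday is the 6th, so the 4th Thursday is the 27th — 2044-10-27.

2044-10-27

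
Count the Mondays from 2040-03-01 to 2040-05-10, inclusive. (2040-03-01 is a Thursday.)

2040-03-01 is a Thursday; the first Monday on or after it is 2040-03-05 (4 days later).
From 2040-03-05 to 2040-05-10: 26 + 30 + 10 = 66 days (rest of March, April, May).
66 ÷ 7 = 9 full weeks with remainder 3, so 9 more Mondays after the first → 10.

10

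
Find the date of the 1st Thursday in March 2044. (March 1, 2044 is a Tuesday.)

2044-03-03

March 2044 begins on a Tuesday, so the first Thursday is March 3 (2 days later).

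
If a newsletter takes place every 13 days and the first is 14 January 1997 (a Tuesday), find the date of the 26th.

5 December 1997

The 26th occurrence is 25 intervals after the first: 25 × 13 = 325 days after 14 January 1997.
January has 31 days — 17 days to the end of January leaves 308.
February has 28 days (280 left).
March has 31 days (249 left).
April has 30 days (219 left).
May has 31 days (188 left).
June has 30 days (158 left).
July has 31 days (127 left).
August has 31 days (96 left).
September has 30 days (66 left).
October has 31 days (35 left).
November has 30 days (5 left).
5 days into December → 5 December 1997.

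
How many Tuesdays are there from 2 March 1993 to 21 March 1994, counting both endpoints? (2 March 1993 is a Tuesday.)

2 March 1993 is a Tuesday; the first Tuesday on or after it is 2 March 1993.
From 2 March 1993 to 21 March 1994: 304 + 80 = 384 days (rest of 1993, to 21 March 1994 in 1994).
384 ÷ 7 = 54 full weeks with remainder 6, so 54 more Tuesdays after the first → 55.

55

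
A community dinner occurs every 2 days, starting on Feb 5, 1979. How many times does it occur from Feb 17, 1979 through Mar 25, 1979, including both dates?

Occurrences land 2·i days after Feb 5, 1979 for i = 0, 1, 2, …
Feb 17, 1979 is 12 days after the start; 12 ÷ 2 = 6 remainder 0. First occurrence in the window: #7 on Feb 17, 1979 (6×2 = 12 days in).
Mar 25, 1979 is 48 days after the start; 48 ÷ 2 = 24 remainder 0. Last occurrence in the window: #25 on Mar 25, 1979.
Occurrences #7 through #25: 19 in total.

19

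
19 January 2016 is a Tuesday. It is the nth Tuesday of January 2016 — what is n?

3rd

Day 19 falls in week ⌈19/7⌉ of the month.
Days 1–7 hold the 1st Tuesday, 8–14 the 2nd, 15–21 the 3rd, 22–28 the 4th, 29–31 the 5th.
19 is in the range for the 3rd.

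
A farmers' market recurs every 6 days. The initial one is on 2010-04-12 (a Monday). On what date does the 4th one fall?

The 4th occurrence is 3 intervals after the first: 3 × 6 = 18 days after 2010-04-12.
18 days later is 2010-04-30.

2010-04-30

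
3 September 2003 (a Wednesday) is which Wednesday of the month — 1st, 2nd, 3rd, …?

Day 3 falls in week ⌈3/7⌉ of the month.
Days 1–7 hold the 1st Wednesday, 8–14 the 2nd, 15–21 the 3rd, 22–28 the 4th, 29–31 the 5th.
3 is in the range for the 1st.

1st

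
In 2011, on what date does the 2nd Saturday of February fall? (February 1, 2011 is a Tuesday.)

February 2011 begins on a Tuesday, so the first Saturday is February 5 (4 days later).
The 2nd Saturday is 1 weeks later: 5 + 7 = 12.

2011-02-12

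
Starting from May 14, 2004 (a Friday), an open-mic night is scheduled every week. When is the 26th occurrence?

The 26th occurrence is 25 intervals after the first: 25 × 7 = 175 days after May 14, 2004.
May has 31 days — 17 days to the end of May leaves 158.
Jun has 30 days (128 left).
Jul has 31 days (97 left).
Aug has 31 days (66 left).
Sep has 30 days (36 left).
Oct has 31 days (5 left).
5 days into Nov → Nov 5, 2004.

Nov 5, 2004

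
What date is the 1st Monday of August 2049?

August 2049 begins on a Sunday, so the first Monday is August 2 (1 day later).

2 August 2049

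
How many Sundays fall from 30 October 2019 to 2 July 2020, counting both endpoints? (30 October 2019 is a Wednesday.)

35

30 October 2019 is a Wednesday; the first Sunday on or after it is 3 November 2019 (4 days later).
From 3 November 2019 to 2 July 2020: 27 + 31 + 31 + 29 + 31 + 30 + 31 + 30 + 2 = 242 days (rest of November, December, January, February, March, April, May, June, July).
242 ÷ 7 = 34 full weeks with remainder 4, so 34 more Sundays after the first → 35.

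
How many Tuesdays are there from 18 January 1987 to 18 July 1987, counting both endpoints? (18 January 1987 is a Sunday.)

18 January 1987 is a Sunday; the first Tuesday on or after it is 20 January 1987 (2 days later).
From 20 January 1987 to 18 July 1987: 11 + 28 + 31 + 30 + 31 + 30 + 18 = 179 days (rest of January, February, March, April, May, June, July).
179 ÷ 7 = 25 full weeks with remainder 4, so 25 more Tuesdays after the first → 26.

26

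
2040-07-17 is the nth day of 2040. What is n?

Days in months before July: 31 + 29 + 31 + 30 + 31 + 30 = 182.
Plus 17 days into July → day 199.

199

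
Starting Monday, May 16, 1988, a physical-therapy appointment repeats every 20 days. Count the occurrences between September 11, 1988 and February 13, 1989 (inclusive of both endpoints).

8

Occurrences land 20·i days after May 16, 1988 for i = 0, 1, 2, …
September 11, 1988 is 118 days after the start; 118 ÷ 20 = 5 remainder 18; since the remainder is 18, round up to i = 6. First occurrence in the window: #7 on September 13, 1988 (6×20 = 120 days in).
February 13, 1989 is 273 days after the start; 273 ÷ 20 = 13 remainder 13. Last occurrence in the window: #14 on January 31, 1989.
Occurrences #7 through #14: 8 in total.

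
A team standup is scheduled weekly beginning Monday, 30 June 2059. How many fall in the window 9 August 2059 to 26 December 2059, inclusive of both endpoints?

20

Occurrences land 7·i days after 30 June 2059 for i = 0, 1, 2, …
9 August 2059 is 40 days after the start; 40 ÷ 7 = 5 remainder 5; since the remainder is 5, round up to i = 6. First occurrence in the window: #7 on 11 August 2059 (6×7 = 42 days in).
26 December 2059 is 179 days after the start; 179 ÷ 7 = 25 remainder 4. Last occurrence in the window: #26 on 22 December 2059.
Occurrences #7 through #26: 20 in total.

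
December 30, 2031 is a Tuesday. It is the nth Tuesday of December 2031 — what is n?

5th

Day 30 falls in week ⌈30/7⌉ of the month.
Days 1–7 hold the 1st Tuesday, 8–14 the 2nd, 15–21 the 3rd, 22–28 the 4th, 29–31 the 5th.
30 is in the range for the 5th.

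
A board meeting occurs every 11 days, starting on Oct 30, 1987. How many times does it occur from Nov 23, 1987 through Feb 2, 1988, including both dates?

6

Occurrences land 11·i days after Oct 30, 1987 for i = 0, 1, 2, …
Nov 23, 1987 is 24 days after the start; 24 ÷ 11 = 2 remainder 2; since the remainder is 2, round up to i = 3. First occurrence in the window: #4 on Dec 2, 1987 (3×11 = 33 days in).
Feb 2, 1988 is 95 days after the start; 95 ÷ 11 = 8 remainder 7. Last occurrence in the window: #9 on Jan 26, 1988.
Occurrences #4 through #9: 6 in total.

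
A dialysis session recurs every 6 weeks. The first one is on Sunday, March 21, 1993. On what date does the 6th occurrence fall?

October 17, 1993

The 6th occurrence is 5 intervals after the first: 5 × 42 = 210 days after March 21, 1993.
March has 31 days — 10 days to the end of March leaves 200.
April has 30 days (170 left).
May has 31 days (139 left).
June has 30 days (109 left).
July has 31 days (78 left).
August has 31 days (47 left).
September has 30 days (17 left).
17 days into October → October 17, 1993.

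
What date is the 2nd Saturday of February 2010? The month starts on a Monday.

2010-02-13

February 2010 begins on a Monday, so the first Saturday is February 6 (5 days later).
The 2nd Saturday is 1 weeks later: 6 + 7 = 13.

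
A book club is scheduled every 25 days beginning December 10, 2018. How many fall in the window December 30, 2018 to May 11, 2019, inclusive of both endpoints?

Occurrences land 25·i days after December 10, 2018 for i = 0, 1, 2, …
December 30, 2018 is 20 days after the start; 20 ÷ 25 = 0 remainder 20; since the remainder is 20, round up to i = 1. First occurrence in the window: #2 on January 4, 2019 (1×25 = 25 days in).
May 11, 2019 is 152 days after the start; 152 ÷ 25 = 6 remainder 2. Last occurrence in the window: #7 on May 9, 2019.
Occurrences #2 through #7: 6 in total.

6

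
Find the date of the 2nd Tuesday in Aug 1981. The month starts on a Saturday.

Aug 1981 begins on a Saturday, so the first Tuesday is Aug 4 (3 days later).
The 2nd Tuesday is 1 weeks later: 4 + 7 = 11.

Aug 11, 1981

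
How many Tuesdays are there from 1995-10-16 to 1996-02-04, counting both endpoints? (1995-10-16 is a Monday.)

16

1995-10-16 is a Monday; the first Tuesday on or after it is 1995-10-17 (1 day later).
From 1995-10-17 to 1996-02-04: 14 + 30 + 31 + 31 + 4 = 110 days (rest of October, November, December, January, February).
110 ÷ 7 = 15 full weeks with remainder 5, so 15 more Tuesdays after the first → 16.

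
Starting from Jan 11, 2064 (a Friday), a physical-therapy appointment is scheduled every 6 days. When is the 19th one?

The 19th occurrence is 18 intervals after the first: 18 × 6 = 108 days after Jan 11, 2064.
Jan has 31 days — 20 days to the end of Jan leaves 88.
Feb has 29 days (59 left).
Mar has 31 days (28 left).
28 days into Apr → Apr 28, 2064.

Apr 28, 2064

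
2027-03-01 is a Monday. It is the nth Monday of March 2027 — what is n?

1st

Day 1 falls in week ⌈1/7⌉ of the month.
Days 1–7 hold the 1st Monday, 8–14 the 2nd, 15–21 the 3rd, 22–28 the 4th, 29–31 the 5th.
1 is in the range for the 1st.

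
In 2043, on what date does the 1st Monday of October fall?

5 October 2043

The first Monday of October 2043 is October 5.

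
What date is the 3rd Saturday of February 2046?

February 17, 2046

February 2046 begins on a Thursday, so the first Saturday is February 3 (2 days later).
The 3rd Saturday is 2 weeks later: 3 + 14 = 17.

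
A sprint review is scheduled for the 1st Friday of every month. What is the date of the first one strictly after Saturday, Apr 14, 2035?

Apr 2035 starts on a Sunday, so its 1st Friday is Apr 6, 2035 (5 days in).
That is not after Apr 14, 2035, so look at May 2035.
May 2035 starts on a Tuesday, so its 1st Friday is May 4, 2035 (3 days in).

May 4, 2035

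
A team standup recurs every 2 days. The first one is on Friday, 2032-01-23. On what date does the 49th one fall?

2032-04-28

The 49th occurrence is 48 intervals after the first: 48 × 2 = 96 days after 2032-01-23.
January has 31 days — 8 days to the end of January leaves 88.
February has 29 days (59 left).
March has 31 days (28 left).
28 days into April → 2032-04-28.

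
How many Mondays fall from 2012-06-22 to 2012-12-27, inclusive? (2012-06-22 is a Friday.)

27

2012-06-22 is a Friday; the first Monday on or after it is 2012-06-25 (3 days later).
From 2012-06-25 to 2012-12-27: 5 + 31 + 31 + 30 + 31 + 30 + 27 = 185 days (rest of June, July, August, September, October, November, December).
185 ÷ 7 = 26 full weeks with remainder 3, so 26 more Mondays after the first → 27.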